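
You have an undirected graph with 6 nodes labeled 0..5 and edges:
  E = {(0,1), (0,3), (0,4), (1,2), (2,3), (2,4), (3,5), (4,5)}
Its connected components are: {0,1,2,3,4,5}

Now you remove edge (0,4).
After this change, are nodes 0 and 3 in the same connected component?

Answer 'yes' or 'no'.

Initial components: {0,1,2,3,4,5}
Removing edge (0,4): not a bridge — component count unchanged at 1.
New components: {0,1,2,3,4,5}
Are 0 and 3 in the same component? yes

Answer: yes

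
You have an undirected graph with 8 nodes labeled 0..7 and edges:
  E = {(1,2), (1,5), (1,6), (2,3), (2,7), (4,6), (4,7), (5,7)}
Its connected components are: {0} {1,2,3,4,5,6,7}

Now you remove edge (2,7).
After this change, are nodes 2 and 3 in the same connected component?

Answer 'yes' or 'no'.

Answer: yes

Derivation:
Initial components: {0} {1,2,3,4,5,6,7}
Removing edge (2,7): not a bridge — component count unchanged at 2.
New components: {0} {1,2,3,4,5,6,7}
Are 2 and 3 in the same component? yes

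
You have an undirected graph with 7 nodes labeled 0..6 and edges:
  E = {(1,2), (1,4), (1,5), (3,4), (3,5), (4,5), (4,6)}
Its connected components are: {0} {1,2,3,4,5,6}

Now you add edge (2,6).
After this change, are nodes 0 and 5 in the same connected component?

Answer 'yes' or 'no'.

Initial components: {0} {1,2,3,4,5,6}
Adding edge (2,6): both already in same component {1,2,3,4,5,6}. No change.
New components: {0} {1,2,3,4,5,6}
Are 0 and 5 in the same component? no

Answer: no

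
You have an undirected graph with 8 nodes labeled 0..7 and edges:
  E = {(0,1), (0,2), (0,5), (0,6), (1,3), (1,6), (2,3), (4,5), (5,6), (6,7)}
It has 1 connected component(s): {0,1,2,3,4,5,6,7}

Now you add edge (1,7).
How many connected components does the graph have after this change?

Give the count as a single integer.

Answer: 1

Derivation:
Initial component count: 1
Add (1,7): endpoints already in same component. Count unchanged: 1.
New component count: 1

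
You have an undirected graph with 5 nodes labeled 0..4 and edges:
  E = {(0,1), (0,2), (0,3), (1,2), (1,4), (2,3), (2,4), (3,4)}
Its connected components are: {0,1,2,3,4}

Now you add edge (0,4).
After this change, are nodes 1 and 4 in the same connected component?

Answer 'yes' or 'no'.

Initial components: {0,1,2,3,4}
Adding edge (0,4): both already in same component {0,1,2,3,4}. No change.
New components: {0,1,2,3,4}
Are 1 and 4 in the same component? yes

Answer: yes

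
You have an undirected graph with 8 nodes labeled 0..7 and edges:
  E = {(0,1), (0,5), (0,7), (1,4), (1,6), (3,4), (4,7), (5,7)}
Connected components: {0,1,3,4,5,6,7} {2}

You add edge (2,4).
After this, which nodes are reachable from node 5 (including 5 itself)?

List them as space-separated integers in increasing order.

Before: nodes reachable from 5: {0,1,3,4,5,6,7}
Adding (2,4): merges 5's component with another. Reachability grows.
After: nodes reachable from 5: {0,1,2,3,4,5,6,7}

Answer: 0 1 2 3 4 5 6 7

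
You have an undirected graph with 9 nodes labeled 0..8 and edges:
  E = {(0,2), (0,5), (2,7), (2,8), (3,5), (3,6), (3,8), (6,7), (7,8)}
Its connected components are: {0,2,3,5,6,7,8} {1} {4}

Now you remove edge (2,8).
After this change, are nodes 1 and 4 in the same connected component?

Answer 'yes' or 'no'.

Answer: no

Derivation:
Initial components: {0,2,3,5,6,7,8} {1} {4}
Removing edge (2,8): not a bridge — component count unchanged at 3.
New components: {0,2,3,5,6,7,8} {1} {4}
Are 1 and 4 in the same component? no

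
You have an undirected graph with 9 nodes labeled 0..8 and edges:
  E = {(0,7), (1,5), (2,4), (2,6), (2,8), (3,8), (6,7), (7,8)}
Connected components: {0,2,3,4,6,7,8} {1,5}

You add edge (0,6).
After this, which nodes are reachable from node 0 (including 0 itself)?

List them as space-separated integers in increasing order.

Before: nodes reachable from 0: {0,2,3,4,6,7,8}
Adding (0,6): both endpoints already in same component. Reachability from 0 unchanged.
After: nodes reachable from 0: {0,2,3,4,6,7,8}

Answer: 0 2 3 4 6 7 8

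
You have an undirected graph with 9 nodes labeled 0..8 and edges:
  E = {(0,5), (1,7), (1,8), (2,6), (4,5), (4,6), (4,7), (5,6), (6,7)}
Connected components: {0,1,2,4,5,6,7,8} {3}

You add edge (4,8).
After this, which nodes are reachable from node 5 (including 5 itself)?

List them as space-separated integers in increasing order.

Before: nodes reachable from 5: {0,1,2,4,5,6,7,8}
Adding (4,8): both endpoints already in same component. Reachability from 5 unchanged.
After: nodes reachable from 5: {0,1,2,4,5,6,7,8}

Answer: 0 1 2 4 5 6 7 8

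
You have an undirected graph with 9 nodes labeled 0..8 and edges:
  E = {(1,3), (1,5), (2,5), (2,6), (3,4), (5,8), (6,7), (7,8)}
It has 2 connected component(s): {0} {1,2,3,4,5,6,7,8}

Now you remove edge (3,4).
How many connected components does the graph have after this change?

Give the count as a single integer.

Initial component count: 2
Remove (3,4): it was a bridge. Count increases: 2 -> 3.
  After removal, components: {0} {1,2,3,5,6,7,8} {4}
New component count: 3

Answer: 3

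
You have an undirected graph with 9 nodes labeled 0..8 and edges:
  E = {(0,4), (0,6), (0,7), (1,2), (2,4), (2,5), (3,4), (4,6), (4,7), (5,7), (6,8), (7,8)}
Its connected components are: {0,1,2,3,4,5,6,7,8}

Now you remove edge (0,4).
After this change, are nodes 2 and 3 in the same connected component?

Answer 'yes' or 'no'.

Answer: yes

Derivation:
Initial components: {0,1,2,3,4,5,6,7,8}
Removing edge (0,4): not a bridge — component count unchanged at 1.
New components: {0,1,2,3,4,5,6,7,8}
Are 2 and 3 in the same component? yes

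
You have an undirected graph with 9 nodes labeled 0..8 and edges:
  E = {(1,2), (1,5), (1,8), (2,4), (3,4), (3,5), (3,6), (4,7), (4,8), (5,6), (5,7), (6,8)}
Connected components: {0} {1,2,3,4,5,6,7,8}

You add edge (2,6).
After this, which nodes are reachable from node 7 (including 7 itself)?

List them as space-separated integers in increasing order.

Before: nodes reachable from 7: {1,2,3,4,5,6,7,8}
Adding (2,6): both endpoints already in same component. Reachability from 7 unchanged.
After: nodes reachable from 7: {1,2,3,4,5,6,7,8}

Answer: 1 2 3 4 5 6 7 8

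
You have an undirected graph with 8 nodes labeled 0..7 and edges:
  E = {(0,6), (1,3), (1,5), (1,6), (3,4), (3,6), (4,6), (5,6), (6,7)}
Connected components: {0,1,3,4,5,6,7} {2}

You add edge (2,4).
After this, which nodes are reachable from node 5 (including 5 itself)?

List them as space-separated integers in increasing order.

Before: nodes reachable from 5: {0,1,3,4,5,6,7}
Adding (2,4): merges 5's component with another. Reachability grows.
After: nodes reachable from 5: {0,1,2,3,4,5,6,7}

Answer: 0 1 2 3 4 5 6 7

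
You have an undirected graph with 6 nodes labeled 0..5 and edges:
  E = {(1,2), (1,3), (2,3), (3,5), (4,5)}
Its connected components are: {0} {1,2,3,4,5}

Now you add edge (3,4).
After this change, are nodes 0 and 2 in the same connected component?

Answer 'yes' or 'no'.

Initial components: {0} {1,2,3,4,5}
Adding edge (3,4): both already in same component {1,2,3,4,5}. No change.
New components: {0} {1,2,3,4,5}
Are 0 and 2 in the same component? no

Answer: no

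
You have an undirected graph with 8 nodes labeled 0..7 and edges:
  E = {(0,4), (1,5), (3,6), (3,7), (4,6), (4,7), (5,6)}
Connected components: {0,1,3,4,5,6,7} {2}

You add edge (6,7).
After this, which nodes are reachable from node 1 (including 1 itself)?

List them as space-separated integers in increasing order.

Before: nodes reachable from 1: {0,1,3,4,5,6,7}
Adding (6,7): both endpoints already in same component. Reachability from 1 unchanged.
After: nodes reachable from 1: {0,1,3,4,5,6,7}

Answer: 0 1 3 4 5 6 7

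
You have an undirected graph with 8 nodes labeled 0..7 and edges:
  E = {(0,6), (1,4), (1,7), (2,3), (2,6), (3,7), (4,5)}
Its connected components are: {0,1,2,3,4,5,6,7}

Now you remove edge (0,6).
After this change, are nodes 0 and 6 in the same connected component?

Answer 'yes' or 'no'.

Answer: no

Derivation:
Initial components: {0,1,2,3,4,5,6,7}
Removing edge (0,6): it was a bridge — component count 1 -> 2.
New components: {0} {1,2,3,4,5,6,7}
Are 0 and 6 in the same component? no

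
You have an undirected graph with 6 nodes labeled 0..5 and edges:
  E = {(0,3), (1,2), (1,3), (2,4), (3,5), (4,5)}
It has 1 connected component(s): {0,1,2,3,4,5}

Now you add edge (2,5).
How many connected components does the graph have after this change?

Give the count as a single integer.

Answer: 1

Derivation:
Initial component count: 1
Add (2,5): endpoints already in same component. Count unchanged: 1.
New component count: 1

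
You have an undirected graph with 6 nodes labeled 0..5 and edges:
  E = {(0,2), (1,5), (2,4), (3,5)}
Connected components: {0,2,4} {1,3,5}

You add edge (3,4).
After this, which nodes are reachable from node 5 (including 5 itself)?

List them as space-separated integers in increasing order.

Before: nodes reachable from 5: {1,3,5}
Adding (3,4): merges 5's component with another. Reachability grows.
After: nodes reachable from 5: {0,1,2,3,4,5}

Answer: 0 1 2 3 4 5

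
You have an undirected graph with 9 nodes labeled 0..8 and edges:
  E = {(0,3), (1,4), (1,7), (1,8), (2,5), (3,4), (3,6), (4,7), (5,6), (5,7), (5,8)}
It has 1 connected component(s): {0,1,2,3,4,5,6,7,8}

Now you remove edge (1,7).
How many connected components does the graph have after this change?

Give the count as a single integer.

Initial component count: 1
Remove (1,7): not a bridge. Count unchanged: 1.
  After removal, components: {0,1,2,3,4,5,6,7,8}
New component count: 1

Answer: 1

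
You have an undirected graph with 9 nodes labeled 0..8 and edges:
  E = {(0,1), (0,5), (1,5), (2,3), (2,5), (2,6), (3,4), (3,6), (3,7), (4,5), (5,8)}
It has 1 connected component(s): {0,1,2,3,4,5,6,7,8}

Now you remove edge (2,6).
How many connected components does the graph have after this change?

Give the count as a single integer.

Initial component count: 1
Remove (2,6): not a bridge. Count unchanged: 1.
  After removal, components: {0,1,2,3,4,5,6,7,8}
New component count: 1

Answer: 1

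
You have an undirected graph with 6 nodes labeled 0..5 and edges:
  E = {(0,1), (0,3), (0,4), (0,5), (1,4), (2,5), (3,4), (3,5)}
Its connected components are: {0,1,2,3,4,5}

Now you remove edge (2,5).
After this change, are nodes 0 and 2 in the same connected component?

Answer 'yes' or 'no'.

Answer: no

Derivation:
Initial components: {0,1,2,3,4,5}
Removing edge (2,5): it was a bridge — component count 1 -> 2.
New components: {0,1,3,4,5} {2}
Are 0 and 2 in the same component? no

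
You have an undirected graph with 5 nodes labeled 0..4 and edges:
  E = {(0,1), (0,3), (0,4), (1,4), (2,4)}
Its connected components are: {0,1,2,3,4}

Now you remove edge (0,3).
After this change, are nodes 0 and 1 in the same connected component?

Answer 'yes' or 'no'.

Initial components: {0,1,2,3,4}
Removing edge (0,3): it was a bridge — component count 1 -> 2.
New components: {0,1,2,4} {3}
Are 0 and 1 in the same component? yes

Answer: yes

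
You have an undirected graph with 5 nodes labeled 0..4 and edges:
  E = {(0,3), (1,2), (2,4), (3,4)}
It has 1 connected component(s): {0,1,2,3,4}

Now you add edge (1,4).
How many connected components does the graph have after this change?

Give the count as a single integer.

Answer: 1

Derivation:
Initial component count: 1
Add (1,4): endpoints already in same component. Count unchanged: 1.
New component count: 1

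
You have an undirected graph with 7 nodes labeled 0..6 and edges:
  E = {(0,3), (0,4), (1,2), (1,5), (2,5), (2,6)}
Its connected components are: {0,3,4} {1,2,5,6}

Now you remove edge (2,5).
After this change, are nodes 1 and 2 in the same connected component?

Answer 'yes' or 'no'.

Answer: yes

Derivation:
Initial components: {0,3,4} {1,2,5,6}
Removing edge (2,5): not a bridge — component count unchanged at 2.
New components: {0,3,4} {1,2,5,6}
Are 1 and 2 in the same component? yes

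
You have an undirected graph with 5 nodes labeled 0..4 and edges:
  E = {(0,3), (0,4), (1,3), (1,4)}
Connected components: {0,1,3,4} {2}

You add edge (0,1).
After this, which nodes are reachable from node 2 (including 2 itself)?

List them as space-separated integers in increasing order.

Answer: 2

Derivation:
Before: nodes reachable from 2: {2}
Adding (0,1): both endpoints already in same component. Reachability from 2 unchanged.
After: nodes reachable from 2: {2}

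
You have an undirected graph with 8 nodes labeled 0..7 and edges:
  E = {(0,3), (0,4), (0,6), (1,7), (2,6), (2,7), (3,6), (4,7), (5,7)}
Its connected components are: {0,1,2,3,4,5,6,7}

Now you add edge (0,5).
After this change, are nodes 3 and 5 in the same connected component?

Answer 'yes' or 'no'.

Initial components: {0,1,2,3,4,5,6,7}
Adding edge (0,5): both already in same component {0,1,2,3,4,5,6,7}. No change.
New components: {0,1,2,3,4,5,6,7}
Are 3 and 5 in the same component? yes

Answer: yes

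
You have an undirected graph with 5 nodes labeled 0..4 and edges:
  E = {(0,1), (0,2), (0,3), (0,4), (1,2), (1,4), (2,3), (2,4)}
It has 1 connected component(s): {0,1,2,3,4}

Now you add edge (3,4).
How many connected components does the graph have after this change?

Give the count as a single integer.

Answer: 1

Derivation:
Initial component count: 1
Add (3,4): endpoints already in same component. Count unchanged: 1.
New component count: 1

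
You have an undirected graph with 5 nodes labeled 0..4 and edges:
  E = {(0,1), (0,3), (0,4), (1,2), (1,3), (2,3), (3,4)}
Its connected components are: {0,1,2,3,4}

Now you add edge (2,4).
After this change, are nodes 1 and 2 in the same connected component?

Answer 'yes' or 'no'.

Initial components: {0,1,2,3,4}
Adding edge (2,4): both already in same component {0,1,2,3,4}. No change.
New components: {0,1,2,3,4}
Are 1 and 2 in the same component? yes

Answer: yes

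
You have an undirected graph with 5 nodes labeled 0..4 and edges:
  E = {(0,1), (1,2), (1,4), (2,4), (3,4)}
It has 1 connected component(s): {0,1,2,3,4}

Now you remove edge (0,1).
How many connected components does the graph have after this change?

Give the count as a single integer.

Initial component count: 1
Remove (0,1): it was a bridge. Count increases: 1 -> 2.
  After removal, components: {0} {1,2,3,4}
New component count: 2

Answer: 2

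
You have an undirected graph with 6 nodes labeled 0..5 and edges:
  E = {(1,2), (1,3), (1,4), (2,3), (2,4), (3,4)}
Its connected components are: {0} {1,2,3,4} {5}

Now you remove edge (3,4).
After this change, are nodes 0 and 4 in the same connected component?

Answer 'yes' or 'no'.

Initial components: {0} {1,2,3,4} {5}
Removing edge (3,4): not a bridge — component count unchanged at 3.
New components: {0} {1,2,3,4} {5}
Are 0 and 4 in the same component? no

Answer: no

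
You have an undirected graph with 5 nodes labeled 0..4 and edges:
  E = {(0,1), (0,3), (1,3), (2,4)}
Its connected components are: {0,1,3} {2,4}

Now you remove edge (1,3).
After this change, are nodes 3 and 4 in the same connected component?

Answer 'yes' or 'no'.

Initial components: {0,1,3} {2,4}
Removing edge (1,3): not a bridge — component count unchanged at 2.
New components: {0,1,3} {2,4}
Are 3 and 4 in the same component? no

Answer: no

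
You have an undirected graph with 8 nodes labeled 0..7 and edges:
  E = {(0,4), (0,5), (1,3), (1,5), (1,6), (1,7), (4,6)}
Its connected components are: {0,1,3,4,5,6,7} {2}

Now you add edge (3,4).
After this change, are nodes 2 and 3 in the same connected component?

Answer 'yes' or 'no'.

Answer: no

Derivation:
Initial components: {0,1,3,4,5,6,7} {2}
Adding edge (3,4): both already in same component {0,1,3,4,5,6,7}. No change.
New components: {0,1,3,4,5,6,7} {2}
Are 2 and 3 in the same component? no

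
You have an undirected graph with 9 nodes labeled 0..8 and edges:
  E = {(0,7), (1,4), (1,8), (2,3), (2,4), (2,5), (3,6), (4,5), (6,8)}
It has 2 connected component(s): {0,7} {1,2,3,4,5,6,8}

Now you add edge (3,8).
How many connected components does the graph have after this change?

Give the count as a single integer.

Answer: 2

Derivation:
Initial component count: 2
Add (3,8): endpoints already in same component. Count unchanged: 2.
New component count: 2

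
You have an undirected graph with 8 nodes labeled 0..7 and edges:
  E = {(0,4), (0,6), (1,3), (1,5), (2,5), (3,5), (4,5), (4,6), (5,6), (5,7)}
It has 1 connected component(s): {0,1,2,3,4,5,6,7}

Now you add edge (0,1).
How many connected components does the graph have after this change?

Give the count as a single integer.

Initial component count: 1
Add (0,1): endpoints already in same component. Count unchanged: 1.
New component count: 1

Answer: 1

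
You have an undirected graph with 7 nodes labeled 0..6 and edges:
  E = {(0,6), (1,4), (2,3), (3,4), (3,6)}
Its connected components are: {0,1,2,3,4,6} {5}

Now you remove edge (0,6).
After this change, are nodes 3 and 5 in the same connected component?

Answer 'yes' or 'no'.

Answer: no

Derivation:
Initial components: {0,1,2,3,4,6} {5}
Removing edge (0,6): it was a bridge — component count 2 -> 3.
New components: {0} {1,2,3,4,6} {5}
Are 3 and 5 in the same component? no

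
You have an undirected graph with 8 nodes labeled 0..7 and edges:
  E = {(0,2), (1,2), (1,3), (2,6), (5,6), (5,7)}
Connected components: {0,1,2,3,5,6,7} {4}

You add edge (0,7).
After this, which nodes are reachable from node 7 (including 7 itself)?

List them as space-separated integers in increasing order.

Answer: 0 1 2 3 5 6 7

Derivation:
Before: nodes reachable from 7: {0,1,2,3,5,6,7}
Adding (0,7): both endpoints already in same component. Reachability from 7 unchanged.
After: nodes reachable from 7: {0,1,2,3,5,6,7}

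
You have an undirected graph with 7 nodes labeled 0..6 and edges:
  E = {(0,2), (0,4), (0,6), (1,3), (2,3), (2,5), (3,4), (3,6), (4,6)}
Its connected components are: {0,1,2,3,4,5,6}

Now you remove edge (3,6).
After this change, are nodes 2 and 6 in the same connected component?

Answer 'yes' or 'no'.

Answer: yes

Derivation:
Initial components: {0,1,2,3,4,5,6}
Removing edge (3,6): not a bridge — component count unchanged at 1.
New components: {0,1,2,3,4,5,6}
Are 2 and 6 in the same component? yes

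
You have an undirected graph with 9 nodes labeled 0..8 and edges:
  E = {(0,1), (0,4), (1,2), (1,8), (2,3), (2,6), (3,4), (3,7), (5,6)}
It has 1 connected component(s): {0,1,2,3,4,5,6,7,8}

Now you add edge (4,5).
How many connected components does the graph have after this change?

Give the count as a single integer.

Initial component count: 1
Add (4,5): endpoints already in same component. Count unchanged: 1.
New component count: 1

Answer: 1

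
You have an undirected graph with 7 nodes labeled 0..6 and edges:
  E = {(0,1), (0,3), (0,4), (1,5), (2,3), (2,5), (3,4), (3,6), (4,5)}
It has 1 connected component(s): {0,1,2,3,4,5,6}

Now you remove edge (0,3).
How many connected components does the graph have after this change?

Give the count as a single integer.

Initial component count: 1
Remove (0,3): not a bridge. Count unchanged: 1.
  After removal, components: {0,1,2,3,4,5,6}
New component count: 1

Answer: 1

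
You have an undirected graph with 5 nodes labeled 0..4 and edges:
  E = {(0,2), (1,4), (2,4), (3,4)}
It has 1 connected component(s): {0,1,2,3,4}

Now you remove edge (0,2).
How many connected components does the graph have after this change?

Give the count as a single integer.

Answer: 2

Derivation:
Initial component count: 1
Remove (0,2): it was a bridge. Count increases: 1 -> 2.
  After removal, components: {0} {1,2,3,4}
New component count: 2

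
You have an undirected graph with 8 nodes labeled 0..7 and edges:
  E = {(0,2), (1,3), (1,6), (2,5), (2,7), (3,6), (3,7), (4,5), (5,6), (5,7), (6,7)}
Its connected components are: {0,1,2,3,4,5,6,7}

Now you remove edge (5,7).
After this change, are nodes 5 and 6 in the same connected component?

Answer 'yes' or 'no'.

Initial components: {0,1,2,3,4,5,6,7}
Removing edge (5,7): not a bridge — component count unchanged at 1.
New components: {0,1,2,3,4,5,6,7}
Are 5 and 6 in the same component? yes

Answer: yes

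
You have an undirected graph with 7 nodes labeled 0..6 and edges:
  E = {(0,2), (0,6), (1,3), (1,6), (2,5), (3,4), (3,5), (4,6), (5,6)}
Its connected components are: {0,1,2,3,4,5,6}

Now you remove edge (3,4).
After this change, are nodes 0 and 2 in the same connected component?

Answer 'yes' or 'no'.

Initial components: {0,1,2,3,4,5,6}
Removing edge (3,4): not a bridge — component count unchanged at 1.
New components: {0,1,2,3,4,5,6}
Are 0 and 2 in the same component? yes

Answer: yes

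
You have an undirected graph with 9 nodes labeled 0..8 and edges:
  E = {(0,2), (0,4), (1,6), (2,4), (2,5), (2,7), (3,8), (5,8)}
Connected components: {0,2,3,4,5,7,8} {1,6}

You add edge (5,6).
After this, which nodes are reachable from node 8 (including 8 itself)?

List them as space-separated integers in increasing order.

Before: nodes reachable from 8: {0,2,3,4,5,7,8}
Adding (5,6): merges 8's component with another. Reachability grows.
After: nodes reachable from 8: {0,1,2,3,4,5,6,7,8}

Answer: 0 1 2 3 4 5 6 7 8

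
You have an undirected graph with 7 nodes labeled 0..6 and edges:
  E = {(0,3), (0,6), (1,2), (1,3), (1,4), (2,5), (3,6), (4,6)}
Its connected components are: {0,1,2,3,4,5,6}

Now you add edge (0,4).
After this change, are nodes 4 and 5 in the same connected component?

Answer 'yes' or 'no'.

Answer: yes

Derivation:
Initial components: {0,1,2,3,4,5,6}
Adding edge (0,4): both already in same component {0,1,2,3,4,5,6}. No change.
New components: {0,1,2,3,4,5,6}
Are 4 and 5 in the same component? yes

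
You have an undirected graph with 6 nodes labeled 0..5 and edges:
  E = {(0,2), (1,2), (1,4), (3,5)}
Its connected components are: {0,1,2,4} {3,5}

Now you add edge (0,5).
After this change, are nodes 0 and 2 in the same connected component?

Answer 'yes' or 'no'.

Answer: yes

Derivation:
Initial components: {0,1,2,4} {3,5}
Adding edge (0,5): merges {0,1,2,4} and {3,5}.
New components: {0,1,2,3,4,5}
Are 0 and 2 in the same component? yes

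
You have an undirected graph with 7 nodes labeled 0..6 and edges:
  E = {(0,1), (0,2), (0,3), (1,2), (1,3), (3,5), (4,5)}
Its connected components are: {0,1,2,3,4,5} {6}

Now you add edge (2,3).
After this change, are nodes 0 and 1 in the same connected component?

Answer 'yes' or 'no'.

Answer: yes

Derivation:
Initial components: {0,1,2,3,4,5} {6}
Adding edge (2,3): both already in same component {0,1,2,3,4,5}. No change.
New components: {0,1,2,3,4,5} {6}
Are 0 and 1 in the same component? yes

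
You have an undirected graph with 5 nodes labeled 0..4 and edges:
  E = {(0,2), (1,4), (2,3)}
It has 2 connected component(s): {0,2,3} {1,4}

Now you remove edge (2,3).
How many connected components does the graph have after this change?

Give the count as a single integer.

Answer: 3

Derivation:
Initial component count: 2
Remove (2,3): it was a bridge. Count increases: 2 -> 3.
  After removal, components: {0,2} {1,4} {3}
New component count: 3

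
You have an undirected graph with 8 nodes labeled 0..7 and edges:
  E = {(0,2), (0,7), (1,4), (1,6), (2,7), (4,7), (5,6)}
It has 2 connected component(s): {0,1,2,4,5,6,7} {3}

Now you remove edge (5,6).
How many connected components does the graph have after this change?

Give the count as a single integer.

Answer: 3

Derivation:
Initial component count: 2
Remove (5,6): it was a bridge. Count increases: 2 -> 3.
  After removal, components: {0,1,2,4,6,7} {3} {5}
New component count: 3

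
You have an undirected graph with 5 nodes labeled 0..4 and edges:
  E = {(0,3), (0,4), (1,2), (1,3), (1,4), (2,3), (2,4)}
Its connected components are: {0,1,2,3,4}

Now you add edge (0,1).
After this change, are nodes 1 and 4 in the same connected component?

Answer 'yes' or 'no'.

Initial components: {0,1,2,3,4}
Adding edge (0,1): both already in same component {0,1,2,3,4}. No change.
New components: {0,1,2,3,4}
Are 1 and 4 in the same component? yes

Answer: yes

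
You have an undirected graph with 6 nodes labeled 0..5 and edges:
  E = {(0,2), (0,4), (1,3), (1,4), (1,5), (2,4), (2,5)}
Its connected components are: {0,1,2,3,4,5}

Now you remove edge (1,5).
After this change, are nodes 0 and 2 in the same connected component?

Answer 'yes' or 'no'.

Answer: yes

Derivation:
Initial components: {0,1,2,3,4,5}
Removing edge (1,5): not a bridge — component count unchanged at 1.
New components: {0,1,2,3,4,5}
Are 0 and 2 in the same component? yes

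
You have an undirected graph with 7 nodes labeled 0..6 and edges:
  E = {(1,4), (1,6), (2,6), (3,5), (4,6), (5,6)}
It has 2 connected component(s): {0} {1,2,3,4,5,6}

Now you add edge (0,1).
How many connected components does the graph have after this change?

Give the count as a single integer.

Answer: 1

Derivation:
Initial component count: 2
Add (0,1): merges two components. Count decreases: 2 -> 1.
New component count: 1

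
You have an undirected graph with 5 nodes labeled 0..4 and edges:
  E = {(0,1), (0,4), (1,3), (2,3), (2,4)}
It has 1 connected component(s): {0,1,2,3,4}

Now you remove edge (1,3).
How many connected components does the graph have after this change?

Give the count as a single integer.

Answer: 1

Derivation:
Initial component count: 1
Remove (1,3): not a bridge. Count unchanged: 1.
  After removal, components: {0,1,2,3,4}
New component count: 1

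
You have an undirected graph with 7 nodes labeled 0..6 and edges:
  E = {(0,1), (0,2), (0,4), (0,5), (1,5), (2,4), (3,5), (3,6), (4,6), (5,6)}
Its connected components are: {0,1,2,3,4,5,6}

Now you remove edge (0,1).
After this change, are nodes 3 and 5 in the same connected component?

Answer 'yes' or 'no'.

Answer: yes

Derivation:
Initial components: {0,1,2,3,4,5,6}
Removing edge (0,1): not a bridge — component count unchanged at 1.
New components: {0,1,2,3,4,5,6}
Are 3 and 5 in the same component? yes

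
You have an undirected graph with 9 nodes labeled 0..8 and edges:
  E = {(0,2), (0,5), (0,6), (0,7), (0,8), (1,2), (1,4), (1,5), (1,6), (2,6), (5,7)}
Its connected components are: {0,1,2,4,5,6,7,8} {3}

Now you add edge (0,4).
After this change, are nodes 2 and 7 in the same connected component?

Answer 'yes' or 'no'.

Answer: yes

Derivation:
Initial components: {0,1,2,4,5,6,7,8} {3}
Adding edge (0,4): both already in same component {0,1,2,4,5,6,7,8}. No change.
New components: {0,1,2,4,5,6,7,8} {3}
Are 2 and 7 in the same component? yes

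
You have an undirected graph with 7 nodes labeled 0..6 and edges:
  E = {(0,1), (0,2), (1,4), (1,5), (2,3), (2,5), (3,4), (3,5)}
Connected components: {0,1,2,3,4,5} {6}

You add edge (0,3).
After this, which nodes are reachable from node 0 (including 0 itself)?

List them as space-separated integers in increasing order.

Answer: 0 1 2 3 4 5

Derivation:
Before: nodes reachable from 0: {0,1,2,3,4,5}
Adding (0,3): both endpoints already in same component. Reachability from 0 unchanged.
After: nodes reachable from 0: {0,1,2,3,4,5}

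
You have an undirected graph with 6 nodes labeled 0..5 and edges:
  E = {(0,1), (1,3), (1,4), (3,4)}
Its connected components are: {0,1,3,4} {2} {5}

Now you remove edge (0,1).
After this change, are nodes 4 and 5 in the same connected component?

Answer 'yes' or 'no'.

Answer: no

Derivation:
Initial components: {0,1,3,4} {2} {5}
Removing edge (0,1): it was a bridge — component count 3 -> 4.
New components: {0} {1,3,4} {2} {5}
Are 4 and 5 in the same component? no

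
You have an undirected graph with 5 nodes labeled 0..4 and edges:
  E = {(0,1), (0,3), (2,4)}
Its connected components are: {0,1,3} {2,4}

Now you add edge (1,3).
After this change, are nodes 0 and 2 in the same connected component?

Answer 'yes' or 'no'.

Initial components: {0,1,3} {2,4}
Adding edge (1,3): both already in same component {0,1,3}. No change.
New components: {0,1,3} {2,4}
Are 0 and 2 in the same component? no

Answer: no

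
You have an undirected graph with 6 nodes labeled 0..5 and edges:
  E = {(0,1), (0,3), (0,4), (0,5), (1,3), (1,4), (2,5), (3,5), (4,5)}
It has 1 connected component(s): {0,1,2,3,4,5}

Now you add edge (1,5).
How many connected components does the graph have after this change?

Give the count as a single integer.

Answer: 1

Derivation:
Initial component count: 1
Add (1,5): endpoints already in same component. Count unchanged: 1.
New component count: 1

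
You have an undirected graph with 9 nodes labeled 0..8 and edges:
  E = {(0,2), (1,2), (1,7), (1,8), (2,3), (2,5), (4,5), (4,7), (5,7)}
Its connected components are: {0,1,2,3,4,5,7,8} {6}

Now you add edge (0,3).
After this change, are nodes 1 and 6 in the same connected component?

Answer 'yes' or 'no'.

Initial components: {0,1,2,3,4,5,7,8} {6}
Adding edge (0,3): both already in same component {0,1,2,3,4,5,7,8}. No change.
New components: {0,1,2,3,4,5,7,8} {6}
Are 1 and 6 in the same component? no

Answer: no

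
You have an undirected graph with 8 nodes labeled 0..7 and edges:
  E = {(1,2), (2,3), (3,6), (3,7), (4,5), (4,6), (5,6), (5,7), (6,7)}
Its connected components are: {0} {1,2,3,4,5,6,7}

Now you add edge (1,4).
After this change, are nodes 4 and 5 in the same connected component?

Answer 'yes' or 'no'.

Initial components: {0} {1,2,3,4,5,6,7}
Adding edge (1,4): both already in same component {1,2,3,4,5,6,7}. No change.
New components: {0} {1,2,3,4,5,6,7}
Are 4 and 5 in the same component? yes

Answer: yes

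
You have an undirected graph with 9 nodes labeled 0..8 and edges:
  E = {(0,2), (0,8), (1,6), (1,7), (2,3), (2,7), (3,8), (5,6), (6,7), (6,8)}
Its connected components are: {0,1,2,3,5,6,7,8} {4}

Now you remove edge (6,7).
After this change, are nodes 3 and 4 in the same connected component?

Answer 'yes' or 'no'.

Answer: no

Derivation:
Initial components: {0,1,2,3,5,6,7,8} {4}
Removing edge (6,7): not a bridge — component count unchanged at 2.
New components: {0,1,2,3,5,6,7,8} {4}
Are 3 and 4 in the same component? no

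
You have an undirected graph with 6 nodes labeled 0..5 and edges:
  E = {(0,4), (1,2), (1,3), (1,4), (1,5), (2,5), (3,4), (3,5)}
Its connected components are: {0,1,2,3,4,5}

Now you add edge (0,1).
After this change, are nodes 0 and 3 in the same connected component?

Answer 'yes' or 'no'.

Initial components: {0,1,2,3,4,5}
Adding edge (0,1): both already in same component {0,1,2,3,4,5}. No change.
New components: {0,1,2,3,4,5}
Are 0 and 3 in the same component? yes

Answer: yes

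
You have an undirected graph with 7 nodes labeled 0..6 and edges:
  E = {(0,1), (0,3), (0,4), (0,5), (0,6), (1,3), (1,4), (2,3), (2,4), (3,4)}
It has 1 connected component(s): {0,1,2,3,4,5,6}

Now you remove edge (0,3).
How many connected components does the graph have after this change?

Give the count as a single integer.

Answer: 1

Derivation:
Initial component count: 1
Remove (0,3): not a bridge. Count unchanged: 1.
  After removal, components: {0,1,2,3,4,5,6}
New component count: 1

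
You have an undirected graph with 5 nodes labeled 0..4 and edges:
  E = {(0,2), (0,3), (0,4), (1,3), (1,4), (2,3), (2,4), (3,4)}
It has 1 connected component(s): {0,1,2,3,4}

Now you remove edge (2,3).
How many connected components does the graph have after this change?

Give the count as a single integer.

Answer: 1

Derivation:
Initial component count: 1
Remove (2,3): not a bridge. Count unchanged: 1.
  After removal, components: {0,1,2,3,4}
New component count: 1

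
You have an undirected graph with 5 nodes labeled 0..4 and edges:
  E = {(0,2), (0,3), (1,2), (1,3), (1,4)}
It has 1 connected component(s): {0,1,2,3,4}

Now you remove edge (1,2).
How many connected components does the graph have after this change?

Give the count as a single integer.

Initial component count: 1
Remove (1,2): not a bridge. Count unchanged: 1.
  After removal, components: {0,1,2,3,4}
New component count: 1

Answer: 1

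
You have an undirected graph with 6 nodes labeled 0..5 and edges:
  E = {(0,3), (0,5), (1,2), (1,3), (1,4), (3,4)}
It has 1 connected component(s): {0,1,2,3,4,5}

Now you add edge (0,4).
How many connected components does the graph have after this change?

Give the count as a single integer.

Initial component count: 1
Add (0,4): endpoints already in same component. Count unchanged: 1.
New component count: 1

Answer: 1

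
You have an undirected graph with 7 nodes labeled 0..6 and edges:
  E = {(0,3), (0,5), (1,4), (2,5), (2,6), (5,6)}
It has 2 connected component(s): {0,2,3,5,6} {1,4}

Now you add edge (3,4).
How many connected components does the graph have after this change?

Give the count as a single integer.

Answer: 1

Derivation:
Initial component count: 2
Add (3,4): merges two components. Count decreases: 2 -> 1.
New component count: 1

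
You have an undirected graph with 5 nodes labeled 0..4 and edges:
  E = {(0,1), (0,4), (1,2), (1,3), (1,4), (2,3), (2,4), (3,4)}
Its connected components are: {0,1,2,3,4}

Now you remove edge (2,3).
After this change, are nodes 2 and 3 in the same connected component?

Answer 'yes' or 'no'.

Answer: yes

Derivation:
Initial components: {0,1,2,3,4}
Removing edge (2,3): not a bridge — component count unchanged at 1.
New components: {0,1,2,3,4}
Are 2 and 3 in the same component? yes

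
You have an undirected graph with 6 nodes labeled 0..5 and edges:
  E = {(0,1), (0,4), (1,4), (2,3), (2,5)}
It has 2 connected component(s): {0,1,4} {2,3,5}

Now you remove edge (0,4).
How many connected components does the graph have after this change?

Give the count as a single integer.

Initial component count: 2
Remove (0,4): not a bridge. Count unchanged: 2.
  After removal, components: {0,1,4} {2,3,5}
New component count: 2

Answer: 2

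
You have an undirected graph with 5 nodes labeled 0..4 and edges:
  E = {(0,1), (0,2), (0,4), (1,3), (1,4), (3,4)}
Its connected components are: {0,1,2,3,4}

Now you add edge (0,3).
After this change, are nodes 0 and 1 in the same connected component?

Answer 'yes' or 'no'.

Initial components: {0,1,2,3,4}
Adding edge (0,3): both already in same component {0,1,2,3,4}. No change.
New components: {0,1,2,3,4}
Are 0 and 1 in the same component? yes

Answer: yes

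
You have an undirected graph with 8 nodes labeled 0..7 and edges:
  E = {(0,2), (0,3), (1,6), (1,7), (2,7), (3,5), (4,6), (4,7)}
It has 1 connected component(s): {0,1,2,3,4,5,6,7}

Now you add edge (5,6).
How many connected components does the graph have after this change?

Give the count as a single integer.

Initial component count: 1
Add (5,6): endpoints already in same component. Count unchanged: 1.
New component count: 1

Answer: 1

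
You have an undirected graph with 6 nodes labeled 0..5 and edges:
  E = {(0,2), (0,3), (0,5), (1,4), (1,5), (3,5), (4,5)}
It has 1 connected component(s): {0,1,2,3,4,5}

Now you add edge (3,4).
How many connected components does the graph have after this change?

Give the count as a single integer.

Initial component count: 1
Add (3,4): endpoints already in same component. Count unchanged: 1.
New component count: 1

Answer: 1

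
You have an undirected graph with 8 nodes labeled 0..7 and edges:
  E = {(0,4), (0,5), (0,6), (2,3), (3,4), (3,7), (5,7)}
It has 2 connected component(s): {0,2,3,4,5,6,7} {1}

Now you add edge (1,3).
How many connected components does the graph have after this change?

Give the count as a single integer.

Initial component count: 2
Add (1,3): merges two components. Count decreases: 2 -> 1.
New component count: 1

Answer: 1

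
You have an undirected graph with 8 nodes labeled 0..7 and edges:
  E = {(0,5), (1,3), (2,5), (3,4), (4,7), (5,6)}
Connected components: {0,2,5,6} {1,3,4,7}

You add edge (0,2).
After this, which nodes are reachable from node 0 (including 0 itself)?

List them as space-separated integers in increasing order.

Before: nodes reachable from 0: {0,2,5,6}
Adding (0,2): both endpoints already in same component. Reachability from 0 unchanged.
After: nodes reachable from 0: {0,2,5,6}

Answer: 0 2 5 6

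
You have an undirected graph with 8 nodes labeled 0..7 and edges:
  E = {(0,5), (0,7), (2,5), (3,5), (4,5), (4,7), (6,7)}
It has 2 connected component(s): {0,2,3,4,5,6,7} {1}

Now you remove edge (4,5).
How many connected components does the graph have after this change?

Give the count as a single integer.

Answer: 2

Derivation:
Initial component count: 2
Remove (4,5): not a bridge. Count unchanged: 2.
  After removal, components: {0,2,3,4,5,6,7} {1}
New component count: 2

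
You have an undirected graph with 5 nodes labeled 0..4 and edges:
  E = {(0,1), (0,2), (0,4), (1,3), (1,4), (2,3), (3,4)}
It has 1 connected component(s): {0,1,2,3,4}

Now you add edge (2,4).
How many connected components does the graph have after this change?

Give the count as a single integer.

Answer: 1

Derivation:
Initial component count: 1
Add (2,4): endpoints already in same component. Count unchanged: 1.
New component count: 1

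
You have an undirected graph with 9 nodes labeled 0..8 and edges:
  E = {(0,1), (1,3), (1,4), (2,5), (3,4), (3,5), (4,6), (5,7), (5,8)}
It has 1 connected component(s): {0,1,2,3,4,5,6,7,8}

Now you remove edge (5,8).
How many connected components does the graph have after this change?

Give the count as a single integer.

Initial component count: 1
Remove (5,8): it was a bridge. Count increases: 1 -> 2.
  After removal, components: {0,1,2,3,4,5,6,7} {8}
New component count: 2

Answer: 2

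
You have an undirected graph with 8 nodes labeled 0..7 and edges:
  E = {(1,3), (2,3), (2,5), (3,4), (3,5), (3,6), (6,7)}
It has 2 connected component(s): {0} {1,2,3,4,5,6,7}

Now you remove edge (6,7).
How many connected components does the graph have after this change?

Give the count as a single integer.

Initial component count: 2
Remove (6,7): it was a bridge. Count increases: 2 -> 3.
  After removal, components: {0} {1,2,3,4,5,6} {7}
New component count: 3

Answer: 3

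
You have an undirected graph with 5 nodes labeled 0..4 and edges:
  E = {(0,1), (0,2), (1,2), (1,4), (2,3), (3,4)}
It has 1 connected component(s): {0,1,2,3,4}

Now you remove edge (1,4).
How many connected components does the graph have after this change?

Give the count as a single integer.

Answer: 1

Derivation:
Initial component count: 1
Remove (1,4): not a bridge. Count unchanged: 1.
  After removal, components: {0,1,2,3,4}
New component count: 1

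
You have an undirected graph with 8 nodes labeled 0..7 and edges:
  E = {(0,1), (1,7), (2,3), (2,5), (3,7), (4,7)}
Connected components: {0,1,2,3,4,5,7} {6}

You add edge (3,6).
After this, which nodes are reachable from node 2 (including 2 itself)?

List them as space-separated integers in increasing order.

Before: nodes reachable from 2: {0,1,2,3,4,5,7}
Adding (3,6): merges 2's component with another. Reachability grows.
After: nodes reachable from 2: {0,1,2,3,4,5,6,7}

Answer: 0 1 2 3 4 5 6 7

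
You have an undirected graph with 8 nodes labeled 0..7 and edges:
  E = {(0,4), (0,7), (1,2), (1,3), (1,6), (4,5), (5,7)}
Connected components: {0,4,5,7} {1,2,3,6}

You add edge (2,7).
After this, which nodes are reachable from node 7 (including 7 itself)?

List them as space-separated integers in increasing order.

Before: nodes reachable from 7: {0,4,5,7}
Adding (2,7): merges 7's component with another. Reachability grows.
After: nodes reachable from 7: {0,1,2,3,4,5,6,7}

Answer: 0 1 2 3 4 5 6 7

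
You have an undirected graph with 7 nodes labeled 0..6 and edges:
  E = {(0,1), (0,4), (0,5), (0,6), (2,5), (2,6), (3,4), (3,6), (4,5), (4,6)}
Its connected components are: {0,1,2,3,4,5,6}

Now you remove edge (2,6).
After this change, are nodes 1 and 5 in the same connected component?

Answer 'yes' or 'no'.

Answer: yes

Derivation:
Initial components: {0,1,2,3,4,5,6}
Removing edge (2,6): not a bridge — component count unchanged at 1.
New components: {0,1,2,3,4,5,6}
Are 1 and 5 in the same component? yes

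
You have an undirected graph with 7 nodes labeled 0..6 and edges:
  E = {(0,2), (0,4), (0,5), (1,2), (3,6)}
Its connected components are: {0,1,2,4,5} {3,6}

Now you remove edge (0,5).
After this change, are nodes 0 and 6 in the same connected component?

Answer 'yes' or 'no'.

Initial components: {0,1,2,4,5} {3,6}
Removing edge (0,5): it was a bridge — component count 2 -> 3.
New components: {0,1,2,4} {3,6} {5}
Are 0 and 6 in the same component? no

Answer: no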